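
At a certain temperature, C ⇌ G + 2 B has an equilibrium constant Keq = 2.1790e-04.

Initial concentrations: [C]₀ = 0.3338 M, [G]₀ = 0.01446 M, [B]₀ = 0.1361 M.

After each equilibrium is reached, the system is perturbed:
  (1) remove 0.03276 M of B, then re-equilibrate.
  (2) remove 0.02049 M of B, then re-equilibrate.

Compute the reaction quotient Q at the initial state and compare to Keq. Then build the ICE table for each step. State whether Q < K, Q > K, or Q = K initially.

Q₀ = 8.0241e-04 vs Keq = 2.1790e-04 ⇒ Q>K, reverse
Step 1:
                   C          G          B
  Initial     0.3338    0.01446     0.1361
  Change    0.009087  -0.009087   -0.01817
  Equil       0.3429   0.005373     0.1179
  solve Keq expr → x = -0.009087; check Q = 2.1790e-04
Then remove 0.03276 M of B.
Step 2:
                   C          G          B
  Initial     0.3429   0.005373    0.08517
  Change   -0.003381   0.003381   0.006763
  Equil       0.3395   0.008754    0.09193
  solve Keq expr → x = 0.003381; check Q = 2.1790e-04
Then remove 0.02049 M of B.
Step 3:
                   C          G          B
  Initial     0.3395   0.008754    0.07144
  Change   -0.003285   0.003285    0.00657
  Equil       0.3362    0.01204    0.07801
  solve Keq expr → x = 0.003285; check Q = 2.1790e-04

Q₀ = 8.0241e-04; Q > K (proceeds reverse)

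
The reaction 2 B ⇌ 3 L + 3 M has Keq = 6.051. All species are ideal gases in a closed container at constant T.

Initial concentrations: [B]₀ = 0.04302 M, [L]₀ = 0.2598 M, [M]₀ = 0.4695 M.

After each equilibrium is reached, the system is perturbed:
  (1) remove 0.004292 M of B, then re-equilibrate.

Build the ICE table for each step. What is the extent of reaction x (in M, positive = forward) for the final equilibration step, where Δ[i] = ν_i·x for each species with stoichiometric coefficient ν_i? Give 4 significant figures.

Q₀ = 0.9806 vs Keq = 6.051 ⇒ Q<K, forward
Step 1:
                   B          L          M
  Initial    0.04302     0.2598     0.4695
  Change    -0.02049    0.03074    0.03074
  Equil      0.02253     0.2905     0.5002
  solve Keq expr → x = 0.01025; check Q = 6.051
Then remove 0.004292 M of B.
Step 2:
                   B          L          M
  Initial    0.01823     0.2905     0.5002
  Change    0.003374  -0.005061  -0.005061
  Equil      0.02161     0.2855     0.4952
  solve Keq expr → x = -0.001687; check Q = 6.051

x = -0.001687 M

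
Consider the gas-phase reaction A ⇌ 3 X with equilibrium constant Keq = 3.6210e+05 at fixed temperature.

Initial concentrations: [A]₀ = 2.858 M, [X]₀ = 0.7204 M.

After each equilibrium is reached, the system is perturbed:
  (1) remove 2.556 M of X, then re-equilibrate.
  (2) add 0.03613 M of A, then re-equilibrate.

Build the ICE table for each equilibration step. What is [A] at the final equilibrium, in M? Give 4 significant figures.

[A]_eq = 8.8537e-04 M

Q₀ = 0.1308 vs Keq = 3.6210e+05 ⇒ Q<K, forward
Step 1:
                   A          X
  Initial      2.858     0.7204
  Change      -2.856      8.567
  Equil     0.002213      9.288
  solve Keq expr → x = 2.856; check Q = 3.6210e+05
Then remove 2.556 M of X.
Step 2:
                   A          X
  Initial   0.002213      6.732
  Change   -0.001369   0.004106
  Equil   8.4402e-04      6.736
  solve Keq expr → x = 0.001369; check Q = 3.6210e+05
Then add 0.03613 M of A.
Step 3:
                   A          X
  Initial    0.03697      6.736
  Change    -0.03609     0.1083
  Equil   8.8537e-04      6.844
  solve Keq expr → x = 0.03609; check Q = 3.6210e+05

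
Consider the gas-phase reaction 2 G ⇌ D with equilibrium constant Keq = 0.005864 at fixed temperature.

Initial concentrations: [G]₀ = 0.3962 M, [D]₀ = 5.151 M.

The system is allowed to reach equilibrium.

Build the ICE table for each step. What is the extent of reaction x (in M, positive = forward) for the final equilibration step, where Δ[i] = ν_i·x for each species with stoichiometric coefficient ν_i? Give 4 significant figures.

Q₀ = 32.81 vs Keq = 0.005864 ⇒ Q>K, reverse
Step 1:
                    G           D
  Initial      0.3962       5.151
  Change        9.218      -4.609
  Equil         9.614       0.542
  solve Keq expr → x = -4.609; check Q = 0.005864

x = -4.609 M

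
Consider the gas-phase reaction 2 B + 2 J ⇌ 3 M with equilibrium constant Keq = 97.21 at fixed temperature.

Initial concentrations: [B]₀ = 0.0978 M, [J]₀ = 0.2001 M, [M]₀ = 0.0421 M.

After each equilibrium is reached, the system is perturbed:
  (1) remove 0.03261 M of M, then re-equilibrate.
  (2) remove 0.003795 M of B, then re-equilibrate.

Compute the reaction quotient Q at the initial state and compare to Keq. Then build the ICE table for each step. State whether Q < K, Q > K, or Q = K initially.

Q₀ = 0.1948; Q < K (proceeds forward)

Q₀ = 0.1948 vs Keq = 97.21 ⇒ Q<K, forward
Step 1:
                  B         J         M
  I          0.0978    0.2001    0.0421
  C        -0.06164  -0.06164   0.09246
  E         0.03616    0.1385    0.1346
  solve Keq expr → x = 0.03082; check Q = 97.21
Then remove 0.03261 M of M.
Step 2:
                  B         J         M
  I         0.03616    0.1385     0.102
  C       -0.007036 -0.007036   0.01055
  E         0.02912    0.1314    0.1125
  solve Keq expr → x = 0.003518; check Q = 97.21
Then remove 0.003795 M of B.
Step 3:
                  B         J         M
  I         0.02533    0.1314    0.1125
  C        0.002123  0.002123 -0.003185
  E         0.02745    0.1335    0.1093
  solve Keq expr → x = -0.001062; check Q = 97.21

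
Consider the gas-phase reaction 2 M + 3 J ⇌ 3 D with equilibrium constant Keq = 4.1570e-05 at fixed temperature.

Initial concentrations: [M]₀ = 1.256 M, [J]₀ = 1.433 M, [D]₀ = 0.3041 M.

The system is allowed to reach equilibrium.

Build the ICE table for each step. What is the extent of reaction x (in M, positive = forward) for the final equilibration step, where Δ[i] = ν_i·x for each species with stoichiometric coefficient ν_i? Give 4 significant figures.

Q₀ = 0.006058 vs Keq = 4.1570e-05 ⇒ Q>K, reverse
Step 1:
                  M         J         D
  I           1.256     1.433    0.3041
  C          0.1544    0.2316   -0.2316
  E            1.41     1.665   0.07252
  solve Keq expr → x = -0.07719; check Q = 4.1570e-05

x = -0.07719 M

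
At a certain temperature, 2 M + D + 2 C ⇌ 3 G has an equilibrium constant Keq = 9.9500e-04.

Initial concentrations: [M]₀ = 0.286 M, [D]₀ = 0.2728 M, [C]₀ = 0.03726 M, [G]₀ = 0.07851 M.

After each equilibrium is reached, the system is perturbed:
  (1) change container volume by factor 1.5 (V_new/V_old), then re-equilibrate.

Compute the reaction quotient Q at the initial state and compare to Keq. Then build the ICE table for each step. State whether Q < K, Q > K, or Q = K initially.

Q₀ = 15.62; Q > K (proceeds reverse)

Q₀ = 15.62 vs Keq = 9.9500e-04 ⇒ Q>K, reverse
Step 1:
                   M          D          C          G
  I            0.286     0.2728    0.03726    0.07851
  C          0.04819     0.0241    0.04819   -0.07229
  E           0.3342     0.2969    0.08545   0.006222
  solve Keq expr → x = -0.0241; check Q = 9.9500e-04
Then change container volume by factor 1.5 (V_new/V_old).
Step 2:
                   M          D          C          G
  I           0.2228     0.1979    0.05697   0.004148
  C       6.3422e-04 3.1711e-04 6.3422e-04 -9.5133e-04
  E           0.2234     0.1982     0.0576   0.003197
  solve Keq expr → x = -3.1711e-04; check Q = 9.9500e-04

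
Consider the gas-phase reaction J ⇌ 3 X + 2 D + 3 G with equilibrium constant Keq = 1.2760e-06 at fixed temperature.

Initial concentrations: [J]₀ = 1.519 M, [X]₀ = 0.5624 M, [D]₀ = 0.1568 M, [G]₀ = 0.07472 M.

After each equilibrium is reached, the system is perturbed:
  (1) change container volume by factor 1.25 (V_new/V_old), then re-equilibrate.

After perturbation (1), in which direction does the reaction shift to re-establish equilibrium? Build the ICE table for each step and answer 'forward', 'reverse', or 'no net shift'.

Direction: forward

Q₀ = 1.2011e-06 vs Keq = 1.2760e-06 ⇒ Q<K, forward
Step 1:
                   J          X          D          G
  I            1.519     0.5624     0.1568    0.07472
  C       -3.7420e-04   0.001123 7.4839e-04   0.001123
  E            1.519     0.5635     0.1575    0.07584
  solve Keq expr → x = 3.7420e-04; check Q = 1.2760e-06
Then change container volume by factor 1.25 (V_new/V_old).
Step 2:
                   J          X          D          G
  I            1.215     0.4508      0.126    0.06067
  C        -0.009058    0.02718    0.01812    0.02718
  E            1.206      0.478     0.1442    0.08785
  solve Keq expr → x = 0.009058; check Q = 1.2760e-06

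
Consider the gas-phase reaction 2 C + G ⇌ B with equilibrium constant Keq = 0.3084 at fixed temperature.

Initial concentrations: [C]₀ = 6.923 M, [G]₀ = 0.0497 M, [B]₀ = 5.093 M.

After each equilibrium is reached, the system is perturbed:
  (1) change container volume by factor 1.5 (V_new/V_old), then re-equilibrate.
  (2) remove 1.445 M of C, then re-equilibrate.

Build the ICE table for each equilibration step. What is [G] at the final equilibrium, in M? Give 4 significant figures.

[G]_eq = 0.5371 M

Q₀ = 2.138 vs Keq = 0.3084 ⇒ Q>K, reverse
Step 1:
                    C           G           B
  I             6.923      0.0497       5.093
  C            0.4758      0.2379     -0.2379
  E             7.399      0.2876       4.855
  solve Keq expr → x = -0.2379; check Q = 0.3084
Then change container volume by factor 1.5 (V_new/V_old).
Step 2:
                    C           G           B
  I             4.933      0.1917       3.237
  C            0.3342      0.1671     -0.1671
  E             5.267      0.3588        3.07
  solve Keq expr → x = -0.1671; check Q = 0.3084
Then remove 1.445 M of C.
Step 3:
                    C           G           B
  I             3.822      0.3588        3.07
  C            0.3565      0.1782     -0.1782
  E             4.178      0.5371       2.891
  solve Keq expr → x = -0.1782; check Q = 0.3084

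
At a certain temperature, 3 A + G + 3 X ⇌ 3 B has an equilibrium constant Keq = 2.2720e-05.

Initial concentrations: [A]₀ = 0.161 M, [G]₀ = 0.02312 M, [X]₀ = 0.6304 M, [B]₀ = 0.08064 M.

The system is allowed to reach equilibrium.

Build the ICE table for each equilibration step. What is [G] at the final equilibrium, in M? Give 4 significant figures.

Q₀ = 21.69 vs Keq = 2.2720e-05 ⇒ Q>K, reverse
Step 1:
                    A           G           X           B
  Initial       0.161     0.02312      0.6304     0.08064
  Change      0.07887     0.02629     0.07887    -0.07887
  Equil        0.2399     0.04941      0.7093    0.001768
  solve Keq expr → x = -0.02629; check Q = 2.2720e-05

[G]_eq = 0.04941 M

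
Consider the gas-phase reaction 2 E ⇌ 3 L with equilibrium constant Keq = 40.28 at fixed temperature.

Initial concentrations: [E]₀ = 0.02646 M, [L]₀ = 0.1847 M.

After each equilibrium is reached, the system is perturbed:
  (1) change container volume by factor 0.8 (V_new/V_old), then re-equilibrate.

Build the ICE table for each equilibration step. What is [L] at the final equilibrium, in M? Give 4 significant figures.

[L]_eq = 0.2508 M

Q₀ = 9 vs Keq = 40.28 ⇒ Q<K, forward
Step 1:
                  E         L
  init      0.02646    0.1847
  Δ        -0.01207    0.0181
  eq        0.01439    0.2028
  solve Keq expr → x = 0.006035; check Q = 40.28
Then change container volume by factor 0.8 (V_new/V_old).
Step 2:
                  E         L
  init      0.01799    0.2535
  Δ        0.001802 -0.002704
  eq        0.01979    0.2508
  solve Keq expr → x = -9.0117e-04; check Q = 40.28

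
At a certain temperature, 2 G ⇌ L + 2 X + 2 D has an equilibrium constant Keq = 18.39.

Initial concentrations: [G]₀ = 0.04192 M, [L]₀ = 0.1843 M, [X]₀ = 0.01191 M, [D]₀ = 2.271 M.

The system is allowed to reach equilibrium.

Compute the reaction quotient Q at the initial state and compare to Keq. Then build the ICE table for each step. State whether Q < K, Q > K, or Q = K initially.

Q₀ = 0.07673 vs Keq = 18.39 ⇒ Q<K, forward
Step 1:
                  G         L         X         D
  init      0.04192    0.1843   0.01191     2.271
  Δ         -0.0315   0.01575    0.0315    0.0315
  eq        0.01042       0.2   0.04341     2.302
  solve Keq expr → x = 0.01575; check Q = 18.39

Q₀ = 0.07673; Q < K (proceeds forward)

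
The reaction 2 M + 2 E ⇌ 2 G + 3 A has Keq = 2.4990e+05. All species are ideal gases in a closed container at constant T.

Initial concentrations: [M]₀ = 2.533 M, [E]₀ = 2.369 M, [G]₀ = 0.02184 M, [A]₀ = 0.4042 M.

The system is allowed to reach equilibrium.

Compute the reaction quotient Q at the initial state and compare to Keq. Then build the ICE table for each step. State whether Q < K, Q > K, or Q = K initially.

Q₀ = 8.7477e-07 vs Keq = 2.4990e+05 ⇒ Q<K, forward
Step 1:
                    M           E           G           A
  Initial       2.533       2.369     0.02184      0.4042
  Change       -2.251      -2.251       2.251       3.376
  Equil        0.2823      0.1183       2.273        3.78
  solve Keq expr → x = 1.125; check Q = 2.4990e+05

Q₀ = 8.7477e-07; Q < K (proceeds forward)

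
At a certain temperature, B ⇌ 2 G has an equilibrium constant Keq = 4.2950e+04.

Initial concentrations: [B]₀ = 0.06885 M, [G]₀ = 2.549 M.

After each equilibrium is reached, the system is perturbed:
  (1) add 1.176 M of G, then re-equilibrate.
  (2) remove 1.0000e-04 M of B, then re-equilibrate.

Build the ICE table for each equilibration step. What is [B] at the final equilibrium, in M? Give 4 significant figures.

Q₀ = 94.37 vs Keq = 4.2950e+04 ⇒ Q<K, forward
Step 1:
                  B         G
  Initial   0.06885     2.549
  Change   -0.06868    0.1374
  Equil   1.6802e-04     2.686
  solve Keq expr → x = 0.06868; check Q = 4.2950e+04
Then add 1.176 M of G.
Step 2:
                  B         G
  Initial 1.6802e-04     3.862
  Change  1.7924e-04 -3.5849e-04
  Equil   3.4727e-04     3.862
  solve Keq expr → x = -1.7924e-04; check Q = 4.2950e+04
Then remove 1.0000e-04 M of B.
Step 3:
                  B         G
  Initial 2.4727e-04     3.862
  Change  9.9964e-05 -1.9993e-04
  Equil   3.4723e-04     3.862
  solve Keq expr → x = -9.9964e-05; check Q = 4.2950e+04

[B]_eq = 3.4723e-04 M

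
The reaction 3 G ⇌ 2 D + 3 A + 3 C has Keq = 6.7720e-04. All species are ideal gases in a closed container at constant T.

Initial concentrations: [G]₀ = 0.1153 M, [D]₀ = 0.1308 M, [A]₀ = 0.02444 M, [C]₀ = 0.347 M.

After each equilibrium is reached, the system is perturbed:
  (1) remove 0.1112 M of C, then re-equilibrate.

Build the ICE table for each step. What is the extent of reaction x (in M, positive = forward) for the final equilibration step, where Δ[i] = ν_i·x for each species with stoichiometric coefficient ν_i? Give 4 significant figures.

Q₀ = 6.8080e-06 vs Keq = 6.7720e-04 ⇒ Q<K, forward
Step 1:
                  G         D         A         C
  init       0.1153    0.1308   0.02444     0.347
  Δ        -0.03723   0.02482   0.03723   0.03723
  eq        0.07807    0.1556   0.06167    0.3842
  solve Keq expr → x = 0.01241; check Q = 6.7720e-04
Then remove 0.1112 M of C.
Step 2:
                  G         D         A         C
  init      0.07807    0.1556   0.06167     0.273
  Δ       -0.009724  0.006483  0.009724  0.009724
  eq        0.06834    0.1621    0.0714    0.2828
  solve Keq expr → x = 0.003241; check Q = 6.7720e-04

x = 0.003241 M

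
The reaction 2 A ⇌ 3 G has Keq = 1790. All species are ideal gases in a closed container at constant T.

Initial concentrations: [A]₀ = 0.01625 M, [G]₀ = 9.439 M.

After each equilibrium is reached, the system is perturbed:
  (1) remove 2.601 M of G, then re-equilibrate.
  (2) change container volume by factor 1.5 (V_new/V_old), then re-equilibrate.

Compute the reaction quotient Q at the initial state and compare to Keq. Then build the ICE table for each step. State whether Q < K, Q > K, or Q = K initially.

Q₀ = 3.1847e+06; Q > K (proceeds reverse)

Q₀ = 3.1847e+06 vs Keq = 1790 ⇒ Q>K, reverse
Step 1:
                    A           G
  init        0.01625       9.439
  Δ            0.5771     -0.8656
  eq           0.5933       8.573
  solve Keq expr → x = -0.2885; check Q = 1790
Then remove 2.601 M of G.
Step 2:
                    A           G
  init         0.5933       5.972
  Δ           -0.2194      0.3292
  eq           0.3739       6.302
  solve Keq expr → x = 0.1097; check Q = 1790
Then change container volume by factor 1.5 (V_new/V_old).
Step 3:
                    A           G
  init         0.2493       4.201
  Δ          -0.04123     0.06184
  eq            0.208       4.263
  solve Keq expr → x = 0.02061; check Q = 1790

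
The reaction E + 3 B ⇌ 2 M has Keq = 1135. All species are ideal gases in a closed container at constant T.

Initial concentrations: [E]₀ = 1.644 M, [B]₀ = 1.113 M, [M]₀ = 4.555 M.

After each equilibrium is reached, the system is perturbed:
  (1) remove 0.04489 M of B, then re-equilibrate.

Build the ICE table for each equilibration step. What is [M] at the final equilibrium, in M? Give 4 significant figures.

[M]_eq = 5.097 M

Q₀ = 9.154 vs Keq = 1135 ⇒ Q<K, forward
Step 1:
                  E         B         M
  init        1.644     1.113     4.555
  Δ         -0.2852   -0.8557    0.5705
  eq          1.359    0.2573     5.125
  solve Keq expr → x = 0.2852; check Q = 1135
Then remove 0.04489 M of B.
Step 2:
                  E         B         M
  init        1.359    0.2124     5.125
  Δ         0.01434   0.04303  -0.02869
  eq          1.373    0.2554     5.097
  solve Keq expr → x = -0.01434; check Q = 1135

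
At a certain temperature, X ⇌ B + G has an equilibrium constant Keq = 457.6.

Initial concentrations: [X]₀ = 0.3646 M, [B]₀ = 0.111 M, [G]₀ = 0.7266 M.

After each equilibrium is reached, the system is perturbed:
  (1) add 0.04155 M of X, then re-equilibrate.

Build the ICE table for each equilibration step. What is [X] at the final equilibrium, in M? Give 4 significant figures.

Q₀ = 0.2212 vs Keq = 457.6 ⇒ Q<K, forward
Step 1:
                    X           B           G
  init         0.3646       0.111      0.7266
  Δ           -0.3635      0.3635      0.3635
  eq          0.00113      0.4745        1.09
  solve Keq expr → x = 0.3635; check Q = 457.6
Then add 0.04155 M of X.
Step 2:
                    X           B           G
  init        0.04268      0.4745        1.09
  Δ           -0.0414      0.0414      0.0414
  eq         0.001276      0.5159       1.131
  solve Keq expr → x = 0.0414; check Q = 457.6

[X]_eq = 0.001276 M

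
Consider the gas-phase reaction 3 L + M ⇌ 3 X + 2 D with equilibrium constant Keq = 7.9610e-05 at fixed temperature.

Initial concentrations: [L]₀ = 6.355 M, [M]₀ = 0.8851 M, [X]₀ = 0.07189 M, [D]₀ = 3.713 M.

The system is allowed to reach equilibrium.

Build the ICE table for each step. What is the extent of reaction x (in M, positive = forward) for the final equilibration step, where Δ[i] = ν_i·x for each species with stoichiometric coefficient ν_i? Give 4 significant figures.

x = 0.012 M

Q₀ = 2.2548e-05 vs Keq = 7.9610e-05 ⇒ Q<K, forward
Step 1:
                   L          M          X          D
  Initial      6.355     0.8851    0.07189      3.713
  Change      -0.036     -0.012      0.036      0.024
  Equil        6.319     0.8731     0.1079      3.737
  solve Keq expr → x = 0.012; check Q = 7.9610e-05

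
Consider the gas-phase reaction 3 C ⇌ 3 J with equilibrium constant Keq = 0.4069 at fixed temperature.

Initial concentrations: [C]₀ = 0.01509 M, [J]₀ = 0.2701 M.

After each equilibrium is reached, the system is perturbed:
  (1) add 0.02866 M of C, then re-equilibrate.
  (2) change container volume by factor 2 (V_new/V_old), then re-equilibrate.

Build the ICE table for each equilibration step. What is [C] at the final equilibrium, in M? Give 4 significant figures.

Q₀ = 5735 vs Keq = 0.4069 ⇒ Q>K, reverse
Step 1:
                   C          J
  Initial    0.01509     0.2701
  Change      0.1487    -0.1487
  Equil       0.1638     0.1214
  solve Keq expr → x = -0.04957; check Q = 0.4069
Then add 0.02866 M of C.
Step 2:
                   C          J
  Initial     0.1925     0.1214
  Change     -0.0122     0.0122
  Equil       0.1803     0.1336
  solve Keq expr → x = 0.004066; check Q = 0.4069
Then change container volume by factor 2 (V_new/V_old).
Step 3:
                   C          J
  Initial    0.09013    0.06679
  Change           0          0
  Equil      0.09013    0.06679
  solve Keq expr → x = 0; check Q = 0.4069

[C]_eq = 0.09013 M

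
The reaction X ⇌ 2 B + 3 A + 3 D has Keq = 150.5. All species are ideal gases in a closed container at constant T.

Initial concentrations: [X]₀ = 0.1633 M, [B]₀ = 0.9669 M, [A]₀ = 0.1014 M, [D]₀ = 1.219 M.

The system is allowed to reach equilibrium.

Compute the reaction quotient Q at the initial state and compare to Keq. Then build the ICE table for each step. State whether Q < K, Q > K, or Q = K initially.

Q₀ = 0.01081; Q < K (proceeds forward)

Q₀ = 0.01081 vs Keq = 150.5 ⇒ Q<K, forward
Step 1:
                    X           B           A           D
  Initial      0.1633      0.9669      0.1014       1.219
  Change      -0.1541      0.3082      0.4623      0.4623
  Equil      0.009197       1.275      0.5637       1.681
  solve Keq expr → x = 0.1541; check Q = 150.5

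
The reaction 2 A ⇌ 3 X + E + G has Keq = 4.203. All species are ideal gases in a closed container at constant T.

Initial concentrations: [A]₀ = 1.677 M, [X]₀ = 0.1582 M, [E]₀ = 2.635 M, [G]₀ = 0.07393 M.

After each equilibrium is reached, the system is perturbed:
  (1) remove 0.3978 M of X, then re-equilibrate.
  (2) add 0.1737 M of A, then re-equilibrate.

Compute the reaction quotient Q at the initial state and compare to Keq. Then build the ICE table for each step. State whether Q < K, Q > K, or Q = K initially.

Q₀ = 2.7426e-04; Q < K (proceeds forward)

Q₀ = 2.7426e-04 vs Keq = 4.203 ⇒ Q<K, forward
Step 1:
                    A           X           E           G
  init          1.677      0.1582       2.635     0.07393
  Δ           -0.7841       1.176       0.392       0.392
  eq           0.8929       1.334       3.027       0.466
  solve Keq expr → x = 0.392; check Q = 4.203
Then remove 0.3978 M of X.
Step 2:
                    A           X           E           G
  init         0.8929      0.9365       3.027       0.466
  Δ           -0.1336      0.2005     0.06682     0.06682
  eq           0.7593       1.137       3.094      0.5328
  solve Keq expr → x = 0.06682; check Q = 4.203
Then add 0.1737 M of A.
Step 3:
                    A           X           E           G
  init          0.933       1.137       3.094      0.5328
  Δ          -0.05802     0.08703     0.02901     0.02901
  eq           0.8749       1.224       3.123      0.5618
  solve Keq expr → x = 0.02901; check Q = 4.203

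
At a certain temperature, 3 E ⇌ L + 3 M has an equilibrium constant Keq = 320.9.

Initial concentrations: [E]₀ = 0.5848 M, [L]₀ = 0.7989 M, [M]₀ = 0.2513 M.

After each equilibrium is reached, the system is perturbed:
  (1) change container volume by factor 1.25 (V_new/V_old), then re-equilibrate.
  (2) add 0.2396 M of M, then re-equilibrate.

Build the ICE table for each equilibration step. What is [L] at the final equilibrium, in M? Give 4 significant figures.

Q₀ = 0.06339 vs Keq = 320.9 ⇒ Q<K, forward
Step 1:
                  E         L         M
  I          0.5848    0.7989    0.2513
  C         -0.4795    0.1598    0.4795
  E          0.1053    0.9587    0.7308
  solve Keq expr → x = 0.1598; check Q = 320.9
Then change container volume by factor 1.25 (V_new/V_old).
Step 2:
                  E         L         M
  I         0.08421     0.767    0.5847
  C       -0.005271  0.001757  0.005271
  E         0.07894    0.7688    0.5899
  solve Keq expr → x = 0.001757; check Q = 320.9
Then add 0.2396 M of M.
Step 3:
                  E         L         M
  I         0.07894    0.7688    0.8295
  C         0.02789 -0.009298  -0.02789
  E          0.1068    0.7595    0.8016
  solve Keq expr → x = -0.009298; check Q = 320.9

[L]_eq = 0.7595 M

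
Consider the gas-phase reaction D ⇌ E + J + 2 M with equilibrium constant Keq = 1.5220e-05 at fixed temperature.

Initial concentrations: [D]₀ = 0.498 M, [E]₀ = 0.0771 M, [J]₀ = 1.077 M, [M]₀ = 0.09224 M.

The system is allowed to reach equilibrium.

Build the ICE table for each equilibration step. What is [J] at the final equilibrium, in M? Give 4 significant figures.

Q₀ = 0.001419 vs Keq = 1.5220e-05 ⇒ Q>K, reverse
Step 1:
                  D         E         J         M
  init        0.498    0.0771     1.077   0.09224
  Δ         0.03894  -0.03894  -0.03894  -0.07788
  eq         0.5369   0.03816     1.038   0.01436
  solve Keq expr → x = -0.03894; check Q = 1.5220e-05

[J]_eq = 1.038 M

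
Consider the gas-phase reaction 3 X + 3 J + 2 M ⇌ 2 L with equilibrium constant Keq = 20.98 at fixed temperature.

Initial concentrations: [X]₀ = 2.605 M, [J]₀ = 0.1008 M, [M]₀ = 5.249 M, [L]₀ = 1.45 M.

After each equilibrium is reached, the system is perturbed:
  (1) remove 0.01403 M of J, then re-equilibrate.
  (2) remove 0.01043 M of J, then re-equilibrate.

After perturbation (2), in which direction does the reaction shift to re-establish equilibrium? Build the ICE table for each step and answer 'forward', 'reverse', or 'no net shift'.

Q₀ = 4.215 vs Keq = 20.98 ⇒ Q<K, forward
Step 1:
                    X           J           M           L
  Initial       2.605      0.1008       5.249        1.45
  Change     -0.03991    -0.03991    -0.02661     0.02661
  Equil         2.565     0.06089       5.222       1.477
  solve Keq expr → x = 0.0133; check Q = 20.98
Then remove 0.01403 M of J.
Step 2:
                    X           J           M           L
  Initial       2.565     0.04686       5.222       1.477
  Change       0.0134      0.0134    0.008934   -0.008934
  Equil         2.578     0.06026       5.231       1.468
  solve Keq expr → x = -0.004467; check Q = 20.98
Then remove 0.01043 M of J.
Step 3:
                    X           J           M           L
  Initial       2.578     0.04983       5.231       1.468
  Change     0.009966    0.009966    0.006644   -0.006644
  Equil         2.588      0.0598       5.238       1.461
  solve Keq expr → x = -0.003322; check Q = 20.98

Direction: reverse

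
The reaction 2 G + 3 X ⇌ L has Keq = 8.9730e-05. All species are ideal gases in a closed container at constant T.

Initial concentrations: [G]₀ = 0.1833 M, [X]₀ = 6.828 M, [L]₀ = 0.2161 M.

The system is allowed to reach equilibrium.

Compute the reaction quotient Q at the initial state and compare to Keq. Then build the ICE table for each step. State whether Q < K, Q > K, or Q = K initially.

Q₀ = 0.0202 vs Keq = 8.9730e-05 ⇒ Q>K, reverse
Step 1:
                    G           X           L
  I            0.1833       6.828      0.2161
  C            0.4065      0.6098     -0.2033
  E            0.5898       7.438     0.01284
  solve Keq expr → x = -0.2033; check Q = 8.9730e-05

Q₀ = 0.0202; Q > K (proceeds reverse)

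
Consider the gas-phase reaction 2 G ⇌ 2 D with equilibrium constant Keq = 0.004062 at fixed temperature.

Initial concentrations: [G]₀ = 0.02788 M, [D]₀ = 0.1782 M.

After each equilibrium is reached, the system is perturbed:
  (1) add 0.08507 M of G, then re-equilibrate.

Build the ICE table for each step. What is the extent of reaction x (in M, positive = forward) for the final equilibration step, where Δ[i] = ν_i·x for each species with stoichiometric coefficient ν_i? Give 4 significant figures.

Q₀ = 40.85 vs Keq = 0.004062 ⇒ Q>K, reverse
Step 1:
                  G         D
  init      0.02788    0.1782
  Δ          0.1659   -0.1659
  eq         0.1937   0.01235
  solve Keq expr → x = -0.08293; check Q = 0.004062
Then add 0.08507 M of G.
Step 2:
                  G         D
  init       0.2788   0.01235
  Δ       -0.005097  0.005097
  eq         0.2737   0.01744
  solve Keq expr → x = 0.002548; check Q = 0.004062

x = 0.002548 M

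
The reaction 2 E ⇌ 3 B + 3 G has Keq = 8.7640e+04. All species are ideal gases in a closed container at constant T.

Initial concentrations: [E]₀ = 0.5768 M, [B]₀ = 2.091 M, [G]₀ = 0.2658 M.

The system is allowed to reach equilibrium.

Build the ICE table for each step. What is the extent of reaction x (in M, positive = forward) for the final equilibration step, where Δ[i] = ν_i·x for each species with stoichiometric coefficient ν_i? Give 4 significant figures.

x = 0.2786 M

Q₀ = 0.516 vs Keq = 8.7640e+04 ⇒ Q<K, forward
Step 1:
                   E          B          G
  Initial     0.5768      2.091     0.2658
  Change     -0.5572     0.8359     0.8359
  Equil      0.01956      2.927      1.102
  solve Keq expr → x = 0.2786; check Q = 8.7640e+04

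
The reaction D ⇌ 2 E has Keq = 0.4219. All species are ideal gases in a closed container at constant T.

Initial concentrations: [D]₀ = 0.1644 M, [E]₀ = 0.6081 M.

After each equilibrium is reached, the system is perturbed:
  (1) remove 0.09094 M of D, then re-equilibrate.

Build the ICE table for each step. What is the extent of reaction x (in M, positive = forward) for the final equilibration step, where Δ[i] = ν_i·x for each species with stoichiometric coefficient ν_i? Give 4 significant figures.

x = -0.02206 M

Q₀ = 2.249 vs Keq = 0.4219 ⇒ Q>K, reverse
Step 1:
                   D          E
  I           0.1644     0.6081
  C           0.1283    -0.2567
  E           0.2927     0.3514
  solve Keq expr → x = -0.1283; check Q = 0.4219
Then remove 0.09094 M of D.
Step 2:
                   D          E
  I           0.2018     0.3514
  C          0.02206   -0.04412
  E           0.2239     0.3073
  solve Keq expr → x = -0.02206; check Q = 0.4219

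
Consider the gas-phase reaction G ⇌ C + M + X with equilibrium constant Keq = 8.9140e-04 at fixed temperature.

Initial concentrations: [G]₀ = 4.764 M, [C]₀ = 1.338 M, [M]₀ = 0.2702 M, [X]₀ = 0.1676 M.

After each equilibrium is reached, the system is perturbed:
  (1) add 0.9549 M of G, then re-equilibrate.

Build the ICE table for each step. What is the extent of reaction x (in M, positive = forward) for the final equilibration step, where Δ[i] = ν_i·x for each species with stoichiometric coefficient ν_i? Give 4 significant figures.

Q₀ = 0.01272 vs Keq = 8.9140e-04 ⇒ Q>K, reverse
Step 1:
                  G         C         M         X
  I           4.764     1.338    0.2702    0.1676
  C          0.1397   -0.1397   -0.1397   -0.1397
  E           4.904     1.198    0.1305   0.02794
  solve Keq expr → x = -0.1397; check Q = 8.9140e-04
Then add 0.9549 M of G.
Step 2:
                  G         C         M         X
  I           5.859     1.198    0.1305   0.02794
  C       -0.004251  0.004251  0.004251  0.004251
  E           5.854     1.203    0.1348   0.03219
  solve Keq expr → x = 0.004251; check Q = 8.9140e-04

x = 0.004251 M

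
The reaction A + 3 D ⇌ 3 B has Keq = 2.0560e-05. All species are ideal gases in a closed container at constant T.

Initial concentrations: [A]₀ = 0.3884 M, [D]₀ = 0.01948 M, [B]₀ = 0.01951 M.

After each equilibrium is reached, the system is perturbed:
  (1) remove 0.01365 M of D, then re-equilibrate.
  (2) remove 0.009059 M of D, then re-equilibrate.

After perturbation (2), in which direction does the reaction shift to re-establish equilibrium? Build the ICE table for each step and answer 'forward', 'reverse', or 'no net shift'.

Q₀ = 2.587 vs Keq = 2.0560e-05 ⇒ Q>K, reverse
Step 1:
                   A          D          B
  I           0.3884    0.01948    0.01951
  C         0.006247    0.01874   -0.01874
  E           0.3946    0.03822 7.6805e-04
  solve Keq expr → x = -0.006247; check Q = 2.0560e-05
Then remove 0.01365 M of D.
Step 2:
                   A          D          B
  I           0.3946    0.02457 7.6805e-04
  C       8.9617e-05 2.6885e-04 -2.6885e-04
  E           0.3947    0.02484 4.9920e-04
  solve Keq expr → x = -8.9617e-05; check Q = 2.0560e-05
Then remove 0.009059 M of D.
Step 3:
                   A          D          B
  I           0.3947    0.01578 4.9920e-04
  C       5.9483e-05 1.7845e-04 -1.7845e-04
  E           0.3948    0.01596 3.2075e-04
  solve Keq expr → x = -5.9483e-05; check Q = 2.0560e-05

Direction: reverse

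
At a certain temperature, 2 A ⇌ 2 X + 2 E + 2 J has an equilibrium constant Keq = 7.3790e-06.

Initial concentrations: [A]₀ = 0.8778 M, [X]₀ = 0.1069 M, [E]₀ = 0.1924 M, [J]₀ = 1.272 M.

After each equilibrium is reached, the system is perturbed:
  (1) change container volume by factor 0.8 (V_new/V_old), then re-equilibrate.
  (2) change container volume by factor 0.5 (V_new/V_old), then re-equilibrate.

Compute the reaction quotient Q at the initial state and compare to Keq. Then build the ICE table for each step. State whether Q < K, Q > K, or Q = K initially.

Q₀ = 8.8828e-04 vs Keq = 7.3790e-06 ⇒ Q>K, reverse
Step 1:
                    A           X           E           J
  I            0.8778      0.1069      0.1924       1.272
  C           0.08612    -0.08612    -0.08612    -0.08612
  E            0.9639     0.02078      0.1063       1.186
  solve Keq expr → x = -0.04306; check Q = 7.3790e-06
Then change container volume by factor 0.8 (V_new/V_old).
Step 2:
                    A           X           E           J
  I             1.205     0.02597      0.1328       1.482
  C           0.00806    -0.00806    -0.00806    -0.00806
  E             1.213     0.01791      0.1248       1.474
  solve Keq expr → x = -0.00403; check Q = 7.3790e-06
Then change container volume by factor 0.5 (V_new/V_old).
Step 3:
                    A           X           E           J
  I             2.426     0.03582      0.2496       2.949
  C           0.02565    -0.02565    -0.02565    -0.02565
  E             2.452     0.01017      0.2239       2.923
  solve Keq expr → x = -0.01282; check Q = 7.3790e-06

Q₀ = 8.8828e-04; Q > K (proceeds reverse)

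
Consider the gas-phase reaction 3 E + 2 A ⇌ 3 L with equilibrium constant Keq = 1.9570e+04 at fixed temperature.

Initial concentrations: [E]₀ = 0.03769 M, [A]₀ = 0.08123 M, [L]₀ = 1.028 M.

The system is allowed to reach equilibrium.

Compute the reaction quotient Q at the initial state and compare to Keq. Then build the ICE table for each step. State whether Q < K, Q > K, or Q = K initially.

Q₀ = 3.0752e+06 vs Keq = 1.9570e+04 ⇒ Q>K, reverse
Step 1:
                    E           A           L
  init        0.03769     0.08123       1.028
  Δ           0.09043     0.06028    -0.09043
  eq           0.1281      0.1415      0.9376
  solve Keq expr → x = -0.03014; check Q = 1.9570e+04

Q₀ = 3.0752e+06; Q > K (proceeds reverse)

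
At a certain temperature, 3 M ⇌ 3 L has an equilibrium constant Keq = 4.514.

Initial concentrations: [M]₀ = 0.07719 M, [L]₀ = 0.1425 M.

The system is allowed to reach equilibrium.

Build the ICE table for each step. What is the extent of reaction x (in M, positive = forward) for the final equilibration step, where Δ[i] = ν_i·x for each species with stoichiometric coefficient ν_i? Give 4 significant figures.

x = -0.001876 M

Q₀ = 6.292 vs Keq = 4.514 ⇒ Q>K, reverse
Step 1:
                    M           L
  init        0.07719      0.1425
  Δ          0.005628   -0.005628
  eq          0.08282      0.1369
  solve Keq expr → x = -0.001876; check Q = 4.514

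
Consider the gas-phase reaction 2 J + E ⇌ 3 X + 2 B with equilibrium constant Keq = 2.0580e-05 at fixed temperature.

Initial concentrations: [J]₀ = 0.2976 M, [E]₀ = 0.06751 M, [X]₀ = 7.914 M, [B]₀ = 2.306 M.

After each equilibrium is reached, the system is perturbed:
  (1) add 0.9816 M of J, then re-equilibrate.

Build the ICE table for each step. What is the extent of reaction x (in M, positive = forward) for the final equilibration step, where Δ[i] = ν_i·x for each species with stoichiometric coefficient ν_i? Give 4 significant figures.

x = 2.6084e-04 M

Q₀ = 4.4083e+05 vs Keq = 2.0580e-05 ⇒ Q>K, reverse
Step 1:
                    J           E           X           B
  init         0.2976     0.06751       7.914       2.306
  Δ             2.305       1.152      -3.457      -2.305
  eq            2.602        1.22       4.457    0.001386
  solve Keq expr → x = -1.152; check Q = 2.0580e-05
Then add 0.9816 M of J.
Step 2:
                    J           E           X           B
  init          3.584        1.22       4.457    0.001386
  Δ       -5.2169e-04 -2.6084e-04  7.8253e-04  5.2169e-04
  eq            3.583        1.22       4.458    0.001907
  solve Keq expr → x = 2.6084e-04; check Q = 2.0580e-05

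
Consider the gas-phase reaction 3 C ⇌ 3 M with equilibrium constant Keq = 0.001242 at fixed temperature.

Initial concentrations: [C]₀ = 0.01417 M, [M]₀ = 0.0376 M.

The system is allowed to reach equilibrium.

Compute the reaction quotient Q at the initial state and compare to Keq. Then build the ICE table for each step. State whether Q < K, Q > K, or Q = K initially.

Q₀ = 18.68; Q > K (proceeds reverse)

Q₀ = 18.68 vs Keq = 0.001242 ⇒ Q>K, reverse
Step 1:
                  C         M
  init      0.01417    0.0376
  Δ         0.03258  -0.03258
  eq        0.04675  0.005025
  solve Keq expr → x = -0.01086; check Q = 0.001242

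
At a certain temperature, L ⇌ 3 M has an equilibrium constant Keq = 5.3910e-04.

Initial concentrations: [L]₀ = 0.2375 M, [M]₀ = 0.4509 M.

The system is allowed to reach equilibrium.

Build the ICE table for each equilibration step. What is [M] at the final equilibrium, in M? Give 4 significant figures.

[M]_eq = 0.05834 M

Q₀ = 0.386 vs Keq = 5.3910e-04 ⇒ Q>K, reverse
Step 1:
                   L          M
  Initial     0.2375     0.4509
  Change      0.1309    -0.3926
  Equil       0.3684    0.05834
  solve Keq expr → x = -0.1309; check Q = 5.3910e-04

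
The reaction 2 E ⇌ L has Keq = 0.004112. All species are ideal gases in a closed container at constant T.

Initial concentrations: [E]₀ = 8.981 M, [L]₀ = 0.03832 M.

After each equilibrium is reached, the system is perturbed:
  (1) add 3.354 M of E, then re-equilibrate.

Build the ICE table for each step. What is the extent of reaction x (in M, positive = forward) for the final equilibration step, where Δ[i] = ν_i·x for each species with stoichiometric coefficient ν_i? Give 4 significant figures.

Q₀ = 4.7509e-04 vs Keq = 0.004112 ⇒ Q<K, forward
Step 1:
                    E           L
  Initial       8.981     0.03832
  Change      -0.5131      0.2565
  Equil         8.468      0.2949
  solve Keq expr → x = 0.2565; check Q = 0.004112
Then add 3.354 M of E.
Step 2:
                    E           L
  Initial       11.82      0.2949
  Change      -0.4701       0.235
  Equil         11.35      0.5299
  solve Keq expr → x = 0.235; check Q = 0.004112

x = 0.235 M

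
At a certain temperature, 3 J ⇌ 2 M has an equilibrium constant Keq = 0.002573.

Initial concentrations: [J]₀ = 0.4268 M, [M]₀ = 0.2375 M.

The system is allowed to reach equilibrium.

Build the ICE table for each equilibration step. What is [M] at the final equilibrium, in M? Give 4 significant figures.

Q₀ = 0.7255 vs Keq = 0.002573 ⇒ Q>K, reverse
Step 1:
                    J           M
  init         0.4268      0.2375
  Δ            0.3083     -0.2055
  eq           0.7351     0.03197
  solve Keq expr → x = -0.1028; check Q = 0.002573

[M]_eq = 0.03197 M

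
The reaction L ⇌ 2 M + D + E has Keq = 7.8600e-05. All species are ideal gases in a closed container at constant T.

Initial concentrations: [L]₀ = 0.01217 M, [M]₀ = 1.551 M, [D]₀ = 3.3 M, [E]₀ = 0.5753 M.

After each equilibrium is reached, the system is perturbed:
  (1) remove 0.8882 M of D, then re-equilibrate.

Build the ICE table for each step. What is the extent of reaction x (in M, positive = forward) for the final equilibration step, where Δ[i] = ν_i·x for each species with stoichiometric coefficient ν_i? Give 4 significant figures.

Q₀ = 375.3 vs Keq = 7.8600e-05 ⇒ Q>K, reverse
Step 1:
                    L           M           D           E
  Initial     0.01217       1.551         3.3      0.5753
  Change       0.5752       -1.15     -0.5752     -0.5752
  Equil        0.5874      0.4006       2.725  1.0557e-04
  solve Keq expr → x = -0.5752; check Q = 7.8600e-05
Then remove 0.8882 M of D.
Step 2:
                    L           M           D           E
  Initial      0.5874      0.4006       1.837  1.0557e-04
  Change  -5.0958e-05  1.0192e-04  5.0958e-05  5.0958e-05
  Equil        0.5873      0.4007       1.837  1.5653e-04
  solve Keq expr → x = 5.0958e-05; check Q = 7.8600e-05

x = 5.0958e-05 M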